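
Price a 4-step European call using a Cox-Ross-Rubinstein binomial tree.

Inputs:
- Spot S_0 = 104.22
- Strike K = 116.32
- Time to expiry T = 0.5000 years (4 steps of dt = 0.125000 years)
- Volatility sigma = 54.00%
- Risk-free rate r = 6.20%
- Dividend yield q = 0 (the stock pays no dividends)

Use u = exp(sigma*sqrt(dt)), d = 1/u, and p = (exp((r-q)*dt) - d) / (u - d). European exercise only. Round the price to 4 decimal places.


Answer: Price = V(0,0) = 13.0465

Derivation:
dt = T/N = 0.125000
u = exp(sigma*sqrt(dt)) = 1.210361; d = 1/u = 0.826200
p = (exp((r-q)*dt) - d) / (u - d) = 0.472667
Discount per step: exp(-r*dt) = 0.992280
Stock lattice S(k, i) with i counting down-moves:
  k=0: S(0,0) = 104.2200
  k=1: S(1,0) = 126.1438; S(1,1) = 86.1065
  k=2: S(2,0) = 152.6796; S(2,1) = 104.2200; S(2,2) = 71.1412
  k=3: S(3,0) = 184.7975; S(3,1) = 126.1438; S(3,2) = 86.1065; S(3,3) = 58.7768
  k=4: S(4,0) = 223.6717; S(4,1) = 152.6796; S(4,2) = 104.2200; S(4,3) = 71.1412; S(4,4) = 48.5614
Terminal payoffs V(N, i) = max(S_T - K, 0):
  V(4,0) = 107.351705; V(4,1) = 36.359616; V(4,2) = 0.000000; V(4,3) = 0.000000; V(4,4) = 0.000000
Backward induction: V(k, i) = exp(-r*dt) * [p * V(k+1, i) + (1-p) * V(k+1, i+1)].
  V(3,0) = exp(-r*dt) * [p*107.351705 + (1-p)*36.359616] = 69.375479
  V(3,1) = exp(-r*dt) * [p*36.359616 + (1-p)*0.000000] = 17.053311
  V(3,2) = exp(-r*dt) * [p*0.000000 + (1-p)*0.000000] = 0.000000
  V(3,3) = exp(-r*dt) * [p*0.000000 + (1-p)*0.000000] = 0.000000
  V(2,0) = exp(-r*dt) * [p*69.375479 + (1-p)*17.053311] = 41.461693
  V(2,1) = exp(-r*dt) * [p*17.053311 + (1-p)*0.000000] = 7.998308
  V(2,2) = exp(-r*dt) * [p*0.000000 + (1-p)*0.000000] = 0.000000
  V(1,0) = exp(-r*dt) * [p*41.461693 + (1-p)*7.998308] = 23.631488
  V(1,1) = exp(-r*dt) * [p*7.998308 + (1-p)*0.000000] = 3.751350
  V(0,0) = exp(-r*dt) * [p*23.631488 + (1-p)*3.751350] = 13.046530


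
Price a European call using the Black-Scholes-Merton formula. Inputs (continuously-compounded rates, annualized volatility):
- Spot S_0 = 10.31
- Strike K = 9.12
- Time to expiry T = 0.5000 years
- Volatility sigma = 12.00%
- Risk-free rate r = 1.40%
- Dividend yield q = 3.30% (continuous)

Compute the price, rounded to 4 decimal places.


d1 = (ln(S/K) + (r - q + 0.5*sigma^2) * T) / (sigma * sqrt(T)) = 1.37584706
d2 = d1 - sigma * sqrt(T) = 1.29099424
exp(-rT) = 0.99302444; exp(-qT) = 0.98363538
C = S_0 * exp(-qT) * N(d1) - K * exp(-rT) * N(d2)
N(d1) = 0.91556551; N(d2) = 0.90164716
C = 10.3100 * 0.98363538 * 0.91556551 - 9.1200 * 0.99302444 * 0.90164716 = 1.1193

Answer: Price = 1.1193


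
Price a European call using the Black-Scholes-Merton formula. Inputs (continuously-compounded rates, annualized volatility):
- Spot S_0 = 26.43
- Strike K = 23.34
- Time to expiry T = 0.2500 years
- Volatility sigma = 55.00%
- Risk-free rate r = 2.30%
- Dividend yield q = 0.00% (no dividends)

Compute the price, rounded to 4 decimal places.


d1 = (ln(S/K) + (r - q + 0.5*sigma^2) * T) / (sigma * sqrt(T)) = 0.61052219
d2 = d1 - sigma * sqrt(T) = 0.33552219
exp(-rT) = 0.99426650; exp(-qT) = 1.00000000
C = S_0 * exp(-qT) * N(d1) - K * exp(-rT) * N(d2)
N(d1) = 0.72924203; N(d2) = 0.63138440
C = 26.4300 * 1.00000000 * 0.72924203 - 23.3400 * 0.99426650 * 0.63138440 = 4.6218

Answer: Price = 4.6218


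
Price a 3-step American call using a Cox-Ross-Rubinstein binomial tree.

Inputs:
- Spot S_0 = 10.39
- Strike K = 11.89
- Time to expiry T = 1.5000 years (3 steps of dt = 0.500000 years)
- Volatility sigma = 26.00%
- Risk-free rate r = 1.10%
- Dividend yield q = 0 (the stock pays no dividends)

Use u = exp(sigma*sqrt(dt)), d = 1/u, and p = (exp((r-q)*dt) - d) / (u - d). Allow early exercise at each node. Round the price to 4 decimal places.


dt = T/N = 0.500000
u = exp(sigma*sqrt(dt)) = 1.201833; d = 1/u = 0.832062
p = (exp((r-q)*dt) - d) / (u - d) = 0.469082
Discount per step: exp(-r*dt) = 0.994515
Stock lattice S(k, i) with i counting down-moves:
  k=0: S(0,0) = 10.3900
  k=1: S(1,0) = 12.4870; S(1,1) = 8.6451
  k=2: S(2,0) = 15.0073; S(2,1) = 10.3900; S(2,2) = 7.1933
  k=3: S(3,0) = 18.0363; S(3,1) = 12.4870; S(3,2) = 8.6451; S(3,3) = 5.9853
Terminal payoffs V(N, i) = max(S_T - K, 0):
  V(3,0) = 6.146313; V(3,1) = 0.597043; V(3,2) = 0.000000; V(3,3) = 0.000000
Backward induction: V(k, i) = exp(-r*dt) * [p * V(k+1, i) + (1-p) * V(k+1, i+1)]; then take max(V_cont, immediate exercise) for American.
  V(2,0) = exp(-r*dt) * [p*6.146313 + (1-p)*0.597043] = 3.182554; exercise = 3.117339; V(2,0) = max -> 3.182554
  V(2,1) = exp(-r*dt) * [p*0.597043 + (1-p)*0.000000] = 0.278526; exercise = 0.000000; V(2,1) = max -> 0.278526
  V(2,2) = exp(-r*dt) * [p*0.000000 + (1-p)*0.000000] = 0.000000; exercise = 0.000000; V(2,2) = max -> 0.000000
  V(1,0) = exp(-r*dt) * [p*3.182554 + (1-p)*0.278526] = 1.631755; exercise = 0.597043; V(1,0) = max -> 1.631755
  V(1,1) = exp(-r*dt) * [p*0.278526 + (1-p)*0.000000] = 0.129935; exercise = 0.000000; V(1,1) = max -> 0.129935
  V(0,0) = exp(-r*dt) * [p*1.631755 + (1-p)*0.129935] = 0.829835; exercise = 0.000000; V(0,0) = max -> 0.829835

Answer: Price = V(0,0) = 0.8298


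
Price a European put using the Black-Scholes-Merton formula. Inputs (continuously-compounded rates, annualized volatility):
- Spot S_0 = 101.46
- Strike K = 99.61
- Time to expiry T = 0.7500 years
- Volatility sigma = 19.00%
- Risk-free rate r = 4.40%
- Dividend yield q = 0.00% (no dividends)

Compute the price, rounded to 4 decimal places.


Answer: Price = 4.2575

Derivation:
d1 = (ln(S/K) + (r - q + 0.5*sigma^2) * T) / (sigma * sqrt(T)) = 0.39466188
d2 = d1 - sigma * sqrt(T) = 0.23011706
exp(-rT) = 0.96753856; exp(-qT) = 1.00000000
P = K * exp(-rT) * N(-d2) - S_0 * exp(-qT) * N(-d1)
N(-d1) = 0.34654622; N(-d2) = 0.40900041
P = 99.6100 * 0.96753856 * 0.40900041 - 101.4600 * 1.00000000 * 0.34654622 = 4.2575


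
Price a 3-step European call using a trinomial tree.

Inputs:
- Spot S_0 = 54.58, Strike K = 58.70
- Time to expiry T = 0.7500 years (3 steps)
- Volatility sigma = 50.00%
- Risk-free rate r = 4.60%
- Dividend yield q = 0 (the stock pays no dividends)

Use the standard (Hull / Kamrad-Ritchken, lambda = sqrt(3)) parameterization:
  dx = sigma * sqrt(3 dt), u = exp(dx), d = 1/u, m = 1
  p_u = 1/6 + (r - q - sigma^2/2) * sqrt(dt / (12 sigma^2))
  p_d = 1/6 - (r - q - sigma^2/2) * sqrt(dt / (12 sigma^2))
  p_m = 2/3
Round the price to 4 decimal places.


dt = T/N = 0.250000; dx = sigma*sqrt(3*dt) = 0.433013
u = exp(dx) = 1.541896; d = 1/u = 0.648552
p_u = 0.143861, p_m = 0.666667, p_d = 0.189472
Discount per step: exp(-r*dt) = 0.988566
Stock lattice S(k, j) with j the centered position index:
  k=0: S(0,+0) = 54.5800
  k=1: S(1,-1) = 35.3980; S(1,+0) = 54.5800; S(1,+1) = 84.1567
  k=2: S(2,-2) = 22.9574; S(2,-1) = 35.3980; S(2,+0) = 54.5800; S(2,+1) = 84.1567; S(2,+2) = 129.7608
  k=3: S(3,-3) = 14.8891; S(3,-2) = 22.9574; S(3,-1) = 35.3980; S(3,+0) = 54.5800; S(3,+1) = 84.1567; S(3,+2) = 129.7608; S(3,+3) = 200.0777
Terminal payoffs V(N, j) = max(S_T - K, 0):
  V(3,-3) = 0.000000; V(3,-2) = 0.000000; V(3,-1) = 0.000000; V(3,+0) = 0.000000; V(3,+1) = 25.456673; V(3,+2) = 71.060821; V(3,+3) = 141.377666
Backward induction: V(k, j) = exp(-r*dt) * [p_u * V(k+1, j+1) + p_m * V(k+1, j) + p_d * V(k+1, j-1)]
  V(2,-2) = exp(-r*dt) * [p_u*0.000000 + p_m*0.000000 + p_d*0.000000] = 0.000000
  V(2,-1) = exp(-r*dt) * [p_u*0.000000 + p_m*0.000000 + p_d*0.000000] = 0.000000
  V(2,+0) = exp(-r*dt) * [p_u*25.456673 + p_m*0.000000 + p_d*0.000000] = 3.620356
  V(2,+1) = exp(-r*dt) * [p_u*71.060821 + p_m*25.456673 + p_d*0.000000] = 26.883080
  V(2,+2) = exp(-r*dt) * [p_u*141.377666 + p_m*71.060821 + p_d*25.456673] = 71.706601
  V(1,-1) = exp(-r*dt) * [p_u*3.620356 + p_m*0.000000 + p_d*0.000000] = 0.514874
  V(1,+0) = exp(-r*dt) * [p_u*26.883080 + p_m*3.620356 + p_d*0.000000] = 6.209189
  V(1,+1) = exp(-r*dt) * [p_u*71.706601 + p_m*26.883080 + p_d*3.620356] = 28.593098
  V(0,+0) = exp(-r*dt) * [p_u*28.593098 + p_m*6.209189 + p_d*0.514874] = 8.254974

Answer: Price = V(0,0) = 8.2550


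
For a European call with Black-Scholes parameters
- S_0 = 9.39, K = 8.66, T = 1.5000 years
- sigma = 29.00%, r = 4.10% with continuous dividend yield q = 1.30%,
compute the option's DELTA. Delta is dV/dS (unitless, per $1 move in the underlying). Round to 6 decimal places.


Answer: Delta = 0.686243

Derivation:
d1 = 0.5236996982; d2 = 0.1685236855
phi(d1) = 0.3478203319; exp(-qT) = 0.9806888952; exp(-rT) = 0.9403529457
N(d1) = 0.6997562872
Delta = exp(-qT) * N(d1) = 0.9806888952 * 0.6997562872 = 0.686243


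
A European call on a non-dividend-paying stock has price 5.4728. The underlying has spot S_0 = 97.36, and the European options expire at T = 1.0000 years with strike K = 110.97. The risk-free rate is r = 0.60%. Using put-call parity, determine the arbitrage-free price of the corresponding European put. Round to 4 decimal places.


Answer: Put price = 18.4190

Derivation:
Put-call parity: C - P = S_0 * exp(-qT) - K * exp(-rT).
S_0 * exp(-qT) = 97.3600 * 1.00000000 = 97.36000000
K * exp(-rT) = 110.9700 * 0.99401796 = 110.30617347
P = C - S*exp(-qT) + K*exp(-rT)
P = 5.4728 - 97.36000000 + 110.30617347 = 18.4190


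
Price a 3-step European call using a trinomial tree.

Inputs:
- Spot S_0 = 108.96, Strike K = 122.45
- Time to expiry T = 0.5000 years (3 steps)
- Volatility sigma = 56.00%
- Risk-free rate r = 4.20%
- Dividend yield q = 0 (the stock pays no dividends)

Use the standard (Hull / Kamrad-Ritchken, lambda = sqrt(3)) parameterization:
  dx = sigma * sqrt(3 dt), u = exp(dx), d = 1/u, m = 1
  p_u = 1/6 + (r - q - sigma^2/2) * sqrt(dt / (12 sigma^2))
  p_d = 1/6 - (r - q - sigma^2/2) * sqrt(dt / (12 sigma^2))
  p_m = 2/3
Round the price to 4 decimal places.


Answer: Price = V(0,0) = 13.1518

Derivation:
dt = T/N = 0.166667; dx = sigma*sqrt(3*dt) = 0.395980
u = exp(dx) = 1.485839; d = 1/u = 0.673020
p_u = 0.142507, p_m = 0.666667, p_d = 0.190826
Discount per step: exp(-r*dt) = 0.993024
Stock lattice S(k, j) with j the centered position index:
  k=0: S(0,+0) = 108.9600
  k=1: S(1,-1) = 73.3323; S(1,+0) = 108.9600; S(1,+1) = 161.8971
  k=2: S(2,-2) = 49.3541; S(2,-1) = 73.3323; S(2,+0) = 108.9600; S(2,+1) = 161.8971; S(2,+2) = 240.5530
  k=3: S(3,-3) = 33.2163; S(3,-2) = 49.3541; S(3,-1) = 73.3323; S(3,+0) = 108.9600; S(3,+1) = 161.8971; S(3,+2) = 240.5530; S(3,+3) = 357.4231
Terminal payoffs V(N, j) = max(S_T - K, 0):
  V(3,-3) = 0.000000; V(3,-2) = 0.000000; V(3,-1) = 0.000000; V(3,+0) = 0.000000; V(3,+1) = 39.447050; V(3,+2) = 118.102999; V(3,+3) = 234.973100
Backward induction: V(k, j) = exp(-r*dt) * [p_u * V(k+1, j+1) + p_m * V(k+1, j) + p_d * V(k+1, j-1)]
  V(2,-2) = exp(-r*dt) * [p_u*0.000000 + p_m*0.000000 + p_d*0.000000] = 0.000000
  V(2,-1) = exp(-r*dt) * [p_u*0.000000 + p_m*0.000000 + p_d*0.000000] = 0.000000
  V(2,+0) = exp(-r*dt) * [p_u*39.447050 + p_m*0.000000 + p_d*0.000000] = 5.582275
  V(2,+1) = exp(-r*dt) * [p_u*118.102999 + p_m*39.447050 + p_d*0.000000] = 42.827714
  V(2,+2) = exp(-r*dt) * [p_u*234.973100 + p_m*118.102999 + p_d*39.447050] = 118.912906
  V(1,-1) = exp(-r*dt) * [p_u*5.582275 + p_m*0.000000 + p_d*0.000000] = 0.789965
  V(1,+0) = exp(-r*dt) * [p_u*42.827714 + p_m*5.582275 + p_d*0.000000] = 9.756240
  V(1,+1) = exp(-r*dt) * [p_u*118.912906 + p_m*42.827714 + p_d*5.582275] = 46.238194
  V(0,+0) = exp(-r*dt) * [p_u*46.238194 + p_m*9.756240 + p_d*0.789965] = 13.151796


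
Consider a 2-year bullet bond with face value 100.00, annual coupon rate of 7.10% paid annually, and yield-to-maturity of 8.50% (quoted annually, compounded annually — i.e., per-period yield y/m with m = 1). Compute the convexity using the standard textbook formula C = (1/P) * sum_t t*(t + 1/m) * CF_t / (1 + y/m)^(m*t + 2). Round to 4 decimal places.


Coupon per period c = face * coupon_rate / m = 7.100000
Periods per year m = 1; per-period yield y/m = 0.085000
Number of cashflows N = 2
Cashflows (t years, CF_t, discount factor 1/(1+y/m)^(m*t), PV):
  t = 1.0000: CF_t = 7.100000, DF = 0.921659, PV = 6.543779
  t = 2.0000: CF_t = 107.100000, DF = 0.849455, PV = 90.976661
Price P = sum_t PV_t = 97.520440
Convexity numerator sum_t t*(t + 1/m) * CF_t / (1+y/m)^(m*t + 2):
  t = 1.0000: term = 11.117295
  t = 2.0000: term = 463.683635
Convexity = (1/P) * sum = 474.800930 / 97.520440 = 4.868732

Answer: Convexity = 4.8687


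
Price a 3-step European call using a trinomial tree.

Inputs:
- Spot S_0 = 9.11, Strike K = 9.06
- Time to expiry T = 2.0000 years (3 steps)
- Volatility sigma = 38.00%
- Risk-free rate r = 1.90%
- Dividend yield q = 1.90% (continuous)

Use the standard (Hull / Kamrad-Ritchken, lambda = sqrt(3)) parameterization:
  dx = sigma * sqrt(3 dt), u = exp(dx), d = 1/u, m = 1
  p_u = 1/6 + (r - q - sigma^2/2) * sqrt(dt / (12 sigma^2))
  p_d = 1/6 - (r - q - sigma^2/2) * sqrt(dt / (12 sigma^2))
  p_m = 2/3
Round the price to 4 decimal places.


dt = T/N = 0.666667; dx = sigma*sqrt(3*dt) = 0.537401
u = exp(dx) = 1.711553; d = 1/u = 0.584265
p_u = 0.121883, p_m = 0.666667, p_d = 0.211450
Discount per step: exp(-r*dt) = 0.987413
Stock lattice S(k, j) with j the centered position index:
  k=0: S(0,+0) = 9.1100
  k=1: S(1,-1) = 5.3227; S(1,+0) = 9.1100; S(1,+1) = 15.5922
  k=2: S(2,-2) = 3.1098; S(2,-1) = 5.3227; S(2,+0) = 9.1100; S(2,+1) = 15.5922; S(2,+2) = 26.6870
  k=3: S(3,-3) = 1.8170; S(3,-2) = 3.1098; S(3,-1) = 5.3227; S(3,+0) = 9.1100; S(3,+1) = 15.5922; S(3,+2) = 26.6870; S(3,+3) = 45.6761
Terminal payoffs V(N, j) = max(S_T - K, 0):
  V(3,-3) = 0.000000; V(3,-2) = 0.000000; V(3,-1) = 0.000000; V(3,+0) = 0.050000; V(3,+1) = 6.532248; V(3,+2) = 17.626959; V(3,+3) = 36.616145
Backward induction: V(k, j) = exp(-r*dt) * [p_u * V(k+1, j+1) + p_m * V(k+1, j) + p_d * V(k+1, j-1)]
  V(2,-2) = exp(-r*dt) * [p_u*0.000000 + p_m*0.000000 + p_d*0.000000] = 0.000000
  V(2,-1) = exp(-r*dt) * [p_u*0.050000 + p_m*0.000000 + p_d*0.000000] = 0.006017
  V(2,+0) = exp(-r*dt) * [p_u*6.532248 + p_m*0.050000 + p_d*0.000000] = 0.819064
  V(2,+1) = exp(-r*dt) * [p_u*17.626959 + p_m*6.532248 + p_d*0.050000] = 6.431847
  V(2,+2) = exp(-r*dt) * [p_u*36.616145 + p_m*17.626959 + p_d*6.532248] = 17.373975
  V(1,-1) = exp(-r*dt) * [p_u*0.819064 + p_m*0.006017 + p_d*0.000000] = 0.102535
  V(1,+0) = exp(-r*dt) * [p_u*6.431847 + p_m*0.819064 + p_d*0.006017] = 1.314493
  V(1,+1) = exp(-r*dt) * [p_u*17.373975 + p_m*6.431847 + p_d*0.819064] = 6.495881
  V(0,+0) = exp(-r*dt) * [p_u*6.495881 + p_m*1.314493 + p_d*0.102535] = 1.668480

Answer: Price = V(0,0) = 1.6685


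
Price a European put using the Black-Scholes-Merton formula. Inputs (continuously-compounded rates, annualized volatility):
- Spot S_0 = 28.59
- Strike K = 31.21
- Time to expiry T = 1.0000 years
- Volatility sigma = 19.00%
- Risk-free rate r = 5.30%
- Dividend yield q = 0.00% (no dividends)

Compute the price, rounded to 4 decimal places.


Answer: Price = 2.7430

Derivation:
d1 = (ln(S/K) + (r - q + 0.5*sigma^2) * T) / (sigma * sqrt(T)) = -0.08753447
d2 = d1 - sigma * sqrt(T) = -0.27753447
exp(-rT) = 0.94838001; exp(-qT) = 1.00000000
P = K * exp(-rT) * N(-d2) - S_0 * exp(-qT) * N(-d1)
N(-d1) = 0.53487666; N(-d2) = 0.60931513
P = 31.2100 * 0.94838001 * 0.60931513 - 28.5900 * 1.00000000 * 0.53487666 = 2.7430


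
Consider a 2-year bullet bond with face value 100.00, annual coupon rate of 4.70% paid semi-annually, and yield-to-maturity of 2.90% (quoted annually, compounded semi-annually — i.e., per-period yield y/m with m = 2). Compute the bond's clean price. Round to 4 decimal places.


Answer: Price = 103.4732

Derivation:
Coupon per period c = face * coupon_rate / m = 2.350000
Periods per year m = 2; per-period yield y/m = 0.014500
Number of cashflows N = 4
Cashflows (t years, CF_t, discount factor 1/(1+y/m)^(m*t), PV):
  t = 0.5000: CF_t = 2.350000, DF = 0.985707, PV = 2.316412
  t = 1.0000: CF_t = 2.350000, DF = 0.971619, PV = 2.283304
  t = 1.5000: CF_t = 2.350000, DF = 0.957732, PV = 2.250669
  t = 2.0000: CF_t = 102.350000, DF = 0.944043, PV = 96.622805
Price P = sum_t PV_t = 103.473191


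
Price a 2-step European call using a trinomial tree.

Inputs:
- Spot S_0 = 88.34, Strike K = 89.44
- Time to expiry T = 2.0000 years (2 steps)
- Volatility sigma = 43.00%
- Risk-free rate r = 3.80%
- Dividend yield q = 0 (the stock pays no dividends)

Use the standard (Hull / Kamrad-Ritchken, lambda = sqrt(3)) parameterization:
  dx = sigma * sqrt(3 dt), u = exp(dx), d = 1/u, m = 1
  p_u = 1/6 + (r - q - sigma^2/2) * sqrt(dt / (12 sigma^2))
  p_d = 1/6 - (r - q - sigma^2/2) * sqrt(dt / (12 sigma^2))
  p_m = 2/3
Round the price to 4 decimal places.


dt = T/N = 1.000000; dx = sigma*sqrt(3*dt) = 0.744782
u = exp(dx) = 2.105982; d = 1/u = 0.474838
p_u = 0.130112, p_m = 0.666667, p_d = 0.203221
Discount per step: exp(-r*dt) = 0.962713
Stock lattice S(k, j) with j the centered position index:
  k=0: S(0,+0) = 88.3400
  k=1: S(1,-1) = 41.9472; S(1,+0) = 88.3400; S(1,+1) = 186.0424
  k=2: S(2,-2) = 19.9181; S(2,-1) = 41.9472; S(2,+0) = 88.3400; S(2,+1) = 186.0424; S(2,+2) = 391.8020
Terminal payoffs V(N, j) = max(S_T - K, 0):
  V(2,-2) = 0.000000; V(2,-1) = 0.000000; V(2,+0) = 0.000000; V(2,+1) = 96.602446; V(2,+2) = 302.362035
Backward induction: V(k, j) = exp(-r*dt) * [p_u * V(k+1, j+1) + p_m * V(k+1, j) + p_d * V(k+1, j-1)]
  V(1,-1) = exp(-r*dt) * [p_u*0.000000 + p_m*0.000000 + p_d*0.000000] = 0.000000
  V(1,+0) = exp(-r*dt) * [p_u*96.602446 + p_m*0.000000 + p_d*0.000000] = 12.100503
  V(1,+1) = exp(-r*dt) * [p_u*302.362035 + p_m*96.602446 + p_d*0.000000] = 99.874404
  V(0,+0) = exp(-r*dt) * [p_u*99.874404 + p_m*12.100503 + p_d*0.000000] = 20.276558

Answer: Price = V(0,0) = 20.2766


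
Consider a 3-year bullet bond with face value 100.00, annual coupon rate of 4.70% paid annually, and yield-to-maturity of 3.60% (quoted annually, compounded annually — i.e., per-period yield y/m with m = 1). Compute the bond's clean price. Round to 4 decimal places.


Answer: Price = 103.0759

Derivation:
Coupon per period c = face * coupon_rate / m = 4.700000
Periods per year m = 1; per-period yield y/m = 0.036000
Number of cashflows N = 3
Cashflows (t years, CF_t, discount factor 1/(1+y/m)^(m*t), PV):
  t = 1.0000: CF_t = 4.700000, DF = 0.965251, PV = 4.536680
  t = 2.0000: CF_t = 4.700000, DF = 0.931709, PV = 4.379034
  t = 3.0000: CF_t = 104.700000, DF = 0.899333, PV = 94.160209
Price P = sum_t PV_t = 103.075923


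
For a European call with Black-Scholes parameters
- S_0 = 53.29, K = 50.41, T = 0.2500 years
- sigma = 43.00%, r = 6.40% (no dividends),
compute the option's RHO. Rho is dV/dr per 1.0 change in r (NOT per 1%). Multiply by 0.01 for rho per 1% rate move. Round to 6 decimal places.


Answer: Rho = 7.306787

Derivation:
d1 = 0.4403331545; d2 = 0.2253331545
phi(d1) = 0.3620817816; exp(-qT) = 1.0000000000; exp(-rT) = 0.9841273201
N(d2) = 0.5891399454
Rho = K*T*exp(-rT)*N(d2) = 50.4100 * 0.2500 * 0.9841273201 * 0.5891399454 = 7.306787


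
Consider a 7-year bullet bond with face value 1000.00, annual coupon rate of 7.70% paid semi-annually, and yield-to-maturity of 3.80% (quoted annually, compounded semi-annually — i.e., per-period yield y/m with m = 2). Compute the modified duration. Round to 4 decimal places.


Answer: Modified duration = 5.6031

Derivation:
Coupon per period c = face * coupon_rate / m = 38.500000
Periods per year m = 2; per-period yield y/m = 0.019000
Number of cashflows N = 14
Cashflows (t years, CF_t, discount factor 1/(1+y/m)^(m*t), PV):
  t = 0.5000: CF_t = 38.500000, DF = 0.981354, PV = 37.782139
  t = 1.0000: CF_t = 38.500000, DF = 0.963056, PV = 37.077664
  t = 1.5000: CF_t = 38.500000, DF = 0.945099, PV = 36.386324
  t = 2.0000: CF_t = 38.500000, DF = 0.927477, PV = 35.707874
  t = 2.5000: CF_t = 38.500000, DF = 0.910184, PV = 35.042075
  t = 3.0000: CF_t = 38.500000, DF = 0.893213, PV = 34.388689
  t = 3.5000: CF_t = 38.500000, DF = 0.876558, PV = 33.747487
  t = 4.0000: CF_t = 38.500000, DF = 0.860214, PV = 33.118241
  t = 4.5000: CF_t = 38.500000, DF = 0.844175, PV = 32.500727
  t = 5.0000: CF_t = 38.500000, DF = 0.828434, PV = 31.894727
  t = 5.5000: CF_t = 38.500000, DF = 0.812988, PV = 31.300027
  t = 6.0000: CF_t = 38.500000, DF = 0.797829, PV = 30.716415
  t = 6.5000: CF_t = 38.500000, DF = 0.782953, PV = 30.143685
  t = 7.0000: CF_t = 1038.500000, DF = 0.768354, PV = 797.935753
Price P = sum_t PV_t = 1237.741825
First compute Macaulay numerator sum_t t * PV_t:
  t * PV_t at t = 0.5000: 18.891070
  t * PV_t at t = 1.0000: 37.077664
  t * PV_t at t = 1.5000: 54.579485
  t * PV_t at t = 2.0000: 71.415748
  t * PV_t at t = 2.5000: 87.605186
  t * PV_t at t = 3.0000: 103.166068
  t * PV_t at t = 3.5000: 118.116205
  t * PV_t at t = 4.0000: 132.472963
  t * PV_t at t = 4.5000: 146.253271
  t * PV_t at t = 5.0000: 159.473635
  t * PV_t at t = 5.5000: 172.150146
  t * PV_t at t = 6.0000: 184.298488
  t * PV_t at t = 6.5000: 195.933950
  t * PV_t at t = 7.0000: 5585.550270
Macaulay duration D = 7066.984149 / 1237.741825 = 5.709579
Modified duration = D / (1 + y/m) = 5.709579 / (1 + 0.019000) = 5.603119


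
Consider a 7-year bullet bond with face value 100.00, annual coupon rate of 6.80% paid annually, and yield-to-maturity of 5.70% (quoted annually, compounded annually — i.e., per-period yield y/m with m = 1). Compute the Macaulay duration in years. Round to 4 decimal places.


Answer: Macaulay duration = 5.8363 years

Derivation:
Coupon per period c = face * coupon_rate / m = 6.800000
Periods per year m = 1; per-period yield y/m = 0.057000
Number of cashflows N = 7
Cashflows (t years, CF_t, discount factor 1/(1+y/m)^(m*t), PV):
  t = 1.0000: CF_t = 6.800000, DF = 0.946074, PV = 6.433302
  t = 2.0000: CF_t = 6.800000, DF = 0.895056, PV = 6.086378
  t = 3.0000: CF_t = 6.800000, DF = 0.846789, PV = 5.758163
  t = 4.0000: CF_t = 6.800000, DF = 0.801125, PV = 5.447647
  t = 5.0000: CF_t = 6.800000, DF = 0.757923, PV = 5.153876
  t = 6.0000: CF_t = 6.800000, DF = 0.717051, PV = 4.875947
  t = 7.0000: CF_t = 106.800000, DF = 0.678383, PV = 72.451327
Price P = sum_t PV_t = 106.206640
Macaulay numerator sum_t t * PV_t:
  t * PV_t at t = 1.0000: 6.433302
  t * PV_t at t = 2.0000: 12.172756
  t * PV_t at t = 3.0000: 17.274489
  t * PV_t at t = 4.0000: 21.790588
  t * PV_t at t = 5.0000: 25.769381
  t * PV_t at t = 6.0000: 29.255683
  t * PV_t at t = 7.0000: 507.159286
Macaulay duration D = (sum_t t * PV_t) / P = 619.855485 / 106.206640 = 5.836316


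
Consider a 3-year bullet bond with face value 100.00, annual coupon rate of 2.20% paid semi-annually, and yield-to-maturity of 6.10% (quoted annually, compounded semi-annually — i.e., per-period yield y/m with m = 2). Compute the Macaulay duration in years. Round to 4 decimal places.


Coupon per period c = face * coupon_rate / m = 1.100000
Periods per year m = 2; per-period yield y/m = 0.030500
Number of cashflows N = 6
Cashflows (t years, CF_t, discount factor 1/(1+y/m)^(m*t), PV):
  t = 0.5000: CF_t = 1.100000, DF = 0.970403, PV = 1.067443
  t = 1.0000: CF_t = 1.100000, DF = 0.941681, PV = 1.035850
  t = 1.5000: CF_t = 1.100000, DF = 0.913810, PV = 1.005191
  t = 2.0000: CF_t = 1.100000, DF = 0.886764, PV = 0.975440
  t = 2.5000: CF_t = 1.100000, DF = 0.860518, PV = 0.946570
  t = 3.0000: CF_t = 101.100000, DF = 0.835049, PV = 84.423466
Price P = sum_t PV_t = 89.453960
Macaulay numerator sum_t t * PV_t:
  t * PV_t at t = 0.5000: 0.533721
  t * PV_t at t = 1.0000: 1.035850
  t * PV_t at t = 1.5000: 1.507787
  t * PV_t at t = 2.0000: 1.950881
  t * PV_t at t = 2.5000: 2.366425
  t * PV_t at t = 3.0000: 253.270398
Macaulay duration D = (sum_t t * PV_t) / P = 260.665062 / 89.453960 = 2.913958

Answer: Macaulay duration = 2.9140 years


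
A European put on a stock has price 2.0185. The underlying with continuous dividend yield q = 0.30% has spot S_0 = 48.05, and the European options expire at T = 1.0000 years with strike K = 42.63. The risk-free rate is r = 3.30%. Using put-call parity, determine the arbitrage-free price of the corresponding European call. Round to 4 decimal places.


Answer: Call price = 8.6784

Derivation:
Put-call parity: C - P = S_0 * exp(-qT) - K * exp(-rT).
S_0 * exp(-qT) = 48.0500 * 0.99700450 = 47.90606601
K * exp(-rT) = 42.6300 * 0.96753856 = 41.24616880
C = P + S*exp(-qT) - K*exp(-rT)
C = 2.0185 + 47.90606601 - 41.24616880 = 8.6784


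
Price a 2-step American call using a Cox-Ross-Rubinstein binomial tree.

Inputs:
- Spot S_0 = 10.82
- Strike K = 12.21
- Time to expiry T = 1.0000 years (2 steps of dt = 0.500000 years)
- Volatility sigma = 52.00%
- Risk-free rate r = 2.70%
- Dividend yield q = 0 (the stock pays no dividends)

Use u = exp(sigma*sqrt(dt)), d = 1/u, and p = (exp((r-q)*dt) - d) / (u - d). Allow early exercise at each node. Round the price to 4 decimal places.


Answer: Price = V(0,0) = 1.8407

Derivation:
dt = T/N = 0.500000
u = exp(sigma*sqrt(dt)) = 1.444402; d = 1/u = 0.692328
p = (exp((r-q)*dt) - d) / (u - d) = 0.427170
Discount per step: exp(-r*dt) = 0.986591
Stock lattice S(k, i) with i counting down-moves:
  k=0: S(0,0) = 10.8200
  k=1: S(1,0) = 15.6284; S(1,1) = 7.4910
  k=2: S(2,0) = 22.5737; S(2,1) = 10.8200; S(2,2) = 5.1862
Terminal payoffs V(N, i) = max(S_T - K, 0):
  V(2,0) = 10.363741; V(2,1) = 0.000000; V(2,2) = 0.000000
Backward induction: V(k, i) = exp(-r*dt) * [p * V(k+1, i) + (1-p) * V(k+1, i+1)]; then take max(V_cont, immediate exercise) for American.
  V(1,0) = exp(-r*dt) * [p*10.363741 + (1-p)*0.000000] = 4.367716; exercise = 3.418432; V(1,0) = max -> 4.367716
  V(1,1) = exp(-r*dt) * [p*0.000000 + (1-p)*0.000000] = 0.000000; exercise = 0.000000; V(1,1) = max -> 0.000000
  V(0,0) = exp(-r*dt) * [p*4.367716 + (1-p)*0.000000] = 1.840739; exercise = 0.000000; V(0,0) = max -> 1.840739


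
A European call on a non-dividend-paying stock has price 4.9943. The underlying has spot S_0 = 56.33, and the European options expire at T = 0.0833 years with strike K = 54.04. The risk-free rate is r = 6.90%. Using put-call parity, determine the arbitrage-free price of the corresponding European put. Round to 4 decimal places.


Answer: Put price = 2.3946

Derivation:
Put-call parity: C - P = S_0 * exp(-qT) - K * exp(-rT).
S_0 * exp(-qT) = 56.3300 * 1.00000000 = 56.33000000
K * exp(-rT) = 54.0400 * 0.99426879 = 53.73028522
P = C - S*exp(-qT) + K*exp(-rT)
P = 4.9943 - 56.33000000 + 53.73028522 = 2.3946


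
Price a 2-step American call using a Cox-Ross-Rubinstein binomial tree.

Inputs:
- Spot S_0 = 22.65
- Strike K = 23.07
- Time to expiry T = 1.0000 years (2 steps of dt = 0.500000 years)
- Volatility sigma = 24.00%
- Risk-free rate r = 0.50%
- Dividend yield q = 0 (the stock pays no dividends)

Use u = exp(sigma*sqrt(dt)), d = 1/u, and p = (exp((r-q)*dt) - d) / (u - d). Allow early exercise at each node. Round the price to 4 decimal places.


Answer: Price = V(0,0) = 1.8791

Derivation:
dt = T/N = 0.500000
u = exp(sigma*sqrt(dt)) = 1.184956; d = 1/u = 0.843913
p = (exp((r-q)*dt) - d) / (u - d) = 0.465015
Discount per step: exp(-r*dt) = 0.997503
Stock lattice S(k, i) with i counting down-moves:
  k=0: S(0,0) = 22.6500
  k=1: S(1,0) = 26.8393; S(1,1) = 19.1146
  k=2: S(2,0) = 31.8033; S(2,1) = 22.6500; S(2,2) = 16.1311
Terminal payoffs V(N, i) = max(S_T - K, 0):
  V(2,0) = 8.733333; V(2,1) = 0.000000; V(2,2) = 0.000000
Backward induction: V(k, i) = exp(-r*dt) * [p * V(k+1, i) + (1-p) * V(k+1, i+1)]; then take max(V_cont, immediate exercise) for American.
  V(1,0) = exp(-r*dt) * [p*8.733333 + (1-p)*0.000000] = 4.050989; exercise = 3.769253; V(1,0) = max -> 4.050989
  V(1,1) = exp(-r*dt) * [p*0.000000 + (1-p)*0.000000] = 0.000000; exercise = 0.000000; V(1,1) = max -> 0.000000
  V(0,0) = exp(-r*dt) * [p*4.050989 + (1-p)*0.000000] = 1.879066; exercise = 0.000000; V(0,0) = max -> 1.879066


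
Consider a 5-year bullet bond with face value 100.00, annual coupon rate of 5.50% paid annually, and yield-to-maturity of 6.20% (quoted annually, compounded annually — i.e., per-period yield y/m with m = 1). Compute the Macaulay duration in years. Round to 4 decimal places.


Coupon per period c = face * coupon_rate / m = 5.500000
Periods per year m = 1; per-period yield y/m = 0.062000
Number of cashflows N = 5
Cashflows (t years, CF_t, discount factor 1/(1+y/m)^(m*t), PV):
  t = 1.0000: CF_t = 5.500000, DF = 0.941620, PV = 5.178908
  t = 2.0000: CF_t = 5.500000, DF = 0.886647, PV = 4.876561
  t = 3.0000: CF_t = 5.500000, DF = 0.834885, PV = 4.591865
  t = 4.0000: CF_t = 5.500000, DF = 0.786144, PV = 4.323790
  t = 5.0000: CF_t = 105.500000, DF = 0.740248, PV = 78.096195
Price P = sum_t PV_t = 97.067319
Macaulay numerator sum_t t * PV_t:
  t * PV_t at t = 1.0000: 5.178908
  t * PV_t at t = 2.0000: 9.753122
  t * PV_t at t = 3.0000: 13.775596
  t * PV_t at t = 4.0000: 17.295161
  t * PV_t at t = 5.0000: 390.480976
Macaulay duration D = (sum_t t * PV_t) / P = 436.483763 / 97.067319 = 4.496712

Answer: Macaulay duration = 4.4967 years


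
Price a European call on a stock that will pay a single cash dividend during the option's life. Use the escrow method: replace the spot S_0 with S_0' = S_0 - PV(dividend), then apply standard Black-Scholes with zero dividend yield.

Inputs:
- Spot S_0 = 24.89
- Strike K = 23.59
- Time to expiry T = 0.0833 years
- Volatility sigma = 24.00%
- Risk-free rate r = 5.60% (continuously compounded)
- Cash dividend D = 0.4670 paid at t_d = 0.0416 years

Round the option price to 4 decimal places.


PV(D) = D * exp(-r * t_d) = 0.4670 * 0.99767311 = 0.46591334
S_0' = S_0 - PV(D) = 24.8900 - 0.46591334 = 24.42408666
d1 = (ln(S_0'/K) + (r + sigma^2/2)*T) / (sigma*sqrt(T)) = 0.60360693
d2 = d1 - sigma*sqrt(T) = 0.53433875
exp(-rT) = 0.99534606
N(d1) = 0.72694750; N(d2) = 0.70344641
C = S_0' * N(d1) - K * exp(-rT) * N(d2) = 24.42408666 * 0.72694750 - 23.5900 * 0.99534606 * 0.70344641 = 1.2380

Answer: Price = 1.2380


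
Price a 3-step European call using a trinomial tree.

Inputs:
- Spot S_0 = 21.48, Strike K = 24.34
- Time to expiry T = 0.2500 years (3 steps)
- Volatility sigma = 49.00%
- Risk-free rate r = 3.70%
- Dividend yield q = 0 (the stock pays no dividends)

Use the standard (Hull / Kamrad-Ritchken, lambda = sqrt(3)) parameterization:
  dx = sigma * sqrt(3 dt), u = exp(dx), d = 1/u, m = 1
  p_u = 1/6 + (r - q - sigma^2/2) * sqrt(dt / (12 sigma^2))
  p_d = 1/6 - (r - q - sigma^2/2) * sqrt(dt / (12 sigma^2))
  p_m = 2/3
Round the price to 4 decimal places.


Answer: Price = V(0,0) = 1.2305

Derivation:
dt = T/N = 0.083333; dx = sigma*sqrt(3*dt) = 0.245000
u = exp(dx) = 1.277621; d = 1/u = 0.782705
p_u = 0.152543, p_m = 0.666667, p_d = 0.180791
Discount per step: exp(-r*dt) = 0.996921
Stock lattice S(k, j) with j the centered position index:
  k=0: S(0,+0) = 21.4800
  k=1: S(1,-1) = 16.8125; S(1,+0) = 21.4800; S(1,+1) = 27.4433
  k=2: S(2,-2) = 13.1592; S(2,-1) = 16.8125; S(2,+0) = 21.4800; S(2,+1) = 27.4433; S(2,+2) = 35.0622
  k=3: S(3,-3) = 10.2998; S(3,-2) = 13.1592; S(3,-1) = 16.8125; S(3,+0) = 21.4800; S(3,+1) = 27.4433; S(3,+2) = 35.0622; S(3,+3) = 44.7962
Terminal payoffs V(N, j) = max(S_T - K, 0):
  V(3,-3) = 0.000000; V(3,-2) = 0.000000; V(3,-1) = 0.000000; V(3,+0) = 0.000000; V(3,+1) = 3.103306; V(3,+2) = 10.722152; V(3,+3) = 20.456153
Backward induction: V(k, j) = exp(-r*dt) * [p_u * V(k+1, j+1) + p_m * V(k+1, j) + p_d * V(k+1, j-1)]
  V(2,-2) = exp(-r*dt) * [p_u*0.000000 + p_m*0.000000 + p_d*0.000000] = 0.000000
  V(2,-1) = exp(-r*dt) * [p_u*0.000000 + p_m*0.000000 + p_d*0.000000] = 0.000000
  V(2,+0) = exp(-r*dt) * [p_u*3.103306 + p_m*0.000000 + p_d*0.000000] = 0.471929
  V(2,+1) = exp(-r*dt) * [p_u*10.722152 + p_m*3.103306 + p_d*0.000000] = 3.693050
  V(2,+2) = exp(-r*dt) * [p_u*20.456153 + p_m*10.722152 + p_d*3.103306] = 10.796244
  V(1,-1) = exp(-r*dt) * [p_u*0.471929 + p_m*0.000000 + p_d*0.000000] = 0.071768
  V(1,+0) = exp(-r*dt) * [p_u*3.693050 + p_m*0.471929 + p_d*0.000000] = 0.875263
  V(1,+1) = exp(-r*dt) * [p_u*10.796244 + p_m*3.693050 + p_d*0.471929] = 4.181328
  V(0,+0) = exp(-r*dt) * [p_u*4.181328 + p_m*0.875263 + p_d*0.071768] = 1.230514


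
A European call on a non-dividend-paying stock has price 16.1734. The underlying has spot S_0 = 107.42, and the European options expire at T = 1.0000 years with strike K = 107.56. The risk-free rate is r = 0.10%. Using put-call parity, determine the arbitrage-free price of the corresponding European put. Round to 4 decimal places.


Answer: Put price = 16.2059

Derivation:
Put-call parity: C - P = S_0 * exp(-qT) - K * exp(-rT).
S_0 * exp(-qT) = 107.4200 * 1.00000000 = 107.42000000
K * exp(-rT) = 107.5600 * 0.99900050 = 107.45249376
P = C - S*exp(-qT) + K*exp(-rT)
P = 16.1734 - 107.42000000 + 107.45249376 = 16.2059


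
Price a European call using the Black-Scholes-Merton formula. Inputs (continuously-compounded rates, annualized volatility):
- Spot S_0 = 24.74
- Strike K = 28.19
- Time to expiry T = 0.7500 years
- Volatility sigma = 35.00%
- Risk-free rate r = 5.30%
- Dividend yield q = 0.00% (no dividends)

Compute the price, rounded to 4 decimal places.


Answer: Price = 2.0840

Derivation:
d1 = (ln(S/K) + (r - q + 0.5*sigma^2) * T) / (sigma * sqrt(T)) = -0.14799446
d2 = d1 - sigma * sqrt(T) = -0.45110336
exp(-rT) = 0.96102967; exp(-qT) = 1.00000000
C = S_0 * exp(-qT) * N(d1) - K * exp(-rT) * N(d2)
N(d1) = 0.44117357; N(d2) = 0.32595753
C = 24.7400 * 1.00000000 * 0.44117357 - 28.1900 * 0.96102967 * 0.32595753 = 2.0840


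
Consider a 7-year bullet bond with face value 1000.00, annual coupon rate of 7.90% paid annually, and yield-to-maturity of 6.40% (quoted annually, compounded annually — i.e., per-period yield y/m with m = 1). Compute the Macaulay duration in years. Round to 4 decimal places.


Coupon per period c = face * coupon_rate / m = 79.000000
Periods per year m = 1; per-period yield y/m = 0.064000
Number of cashflows N = 7
Cashflows (t years, CF_t, discount factor 1/(1+y/m)^(m*t), PV):
  t = 1.0000: CF_t = 79.000000, DF = 0.939850, PV = 74.248120
  t = 2.0000: CF_t = 79.000000, DF = 0.883317, PV = 69.782068
  t = 3.0000: CF_t = 79.000000, DF = 0.830185, PV = 65.584650
  t = 4.0000: CF_t = 79.000000, DF = 0.780249, PV = 61.639709
  t = 5.0000: CF_t = 79.000000, DF = 0.733317, PV = 57.932057
  t = 6.0000: CF_t = 79.000000, DF = 0.689208, PV = 54.447422
  t = 7.0000: CF_t = 1079.000000, DF = 0.647752, PV = 698.924153
Price P = sum_t PV_t = 1082.558180
Macaulay numerator sum_t t * PV_t:
  t * PV_t at t = 1.0000: 74.248120
  t * PV_t at t = 2.0000: 139.564136
  t * PV_t at t = 3.0000: 196.753951
  t * PV_t at t = 4.0000: 246.558836
  t * PV_t at t = 5.0000: 289.660286
  t * PV_t at t = 6.0000: 326.684534
  t * PV_t at t = 7.0000: 4892.469073
Macaulay duration D = (sum_t t * PV_t) / P = 6165.938936 / 1082.558180 = 5.695711

Answer: Macaulay duration = 5.6957 years


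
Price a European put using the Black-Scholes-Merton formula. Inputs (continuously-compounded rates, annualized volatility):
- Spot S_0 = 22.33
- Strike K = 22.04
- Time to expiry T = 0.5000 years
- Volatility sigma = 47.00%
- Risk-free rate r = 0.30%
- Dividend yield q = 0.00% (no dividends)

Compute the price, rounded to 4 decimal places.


Answer: Price = 2.7670

Derivation:
d1 = (ln(S/K) + (r - q + 0.5*sigma^2) * T) / (sigma * sqrt(T)) = 0.21001698
d2 = d1 - sigma * sqrt(T) = -0.12232321
exp(-rT) = 0.99850112; exp(-qT) = 1.00000000
P = K * exp(-rT) * N(-d2) - S_0 * exp(-qT) * N(-d1)
N(-d1) = 0.41682721; N(-d2) = 0.54867847
P = 22.0400 * 0.99850112 * 0.54867847 - 22.3300 * 1.00000000 * 0.41682721 = 2.7670


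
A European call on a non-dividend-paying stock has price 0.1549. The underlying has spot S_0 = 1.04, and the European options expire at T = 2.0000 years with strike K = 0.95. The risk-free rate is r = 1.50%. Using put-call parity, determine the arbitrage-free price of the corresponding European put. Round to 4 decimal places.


Answer: Put price = 0.0368

Derivation:
Put-call parity: C - P = S_0 * exp(-qT) - K * exp(-rT).
S_0 * exp(-qT) = 1.0400 * 1.00000000 = 1.04000000
K * exp(-rT) = 0.9500 * 0.97044553 = 0.92192326
P = C - S*exp(-qT) + K*exp(-rT)
P = 0.1549 - 1.04000000 + 0.92192326 = 0.0368


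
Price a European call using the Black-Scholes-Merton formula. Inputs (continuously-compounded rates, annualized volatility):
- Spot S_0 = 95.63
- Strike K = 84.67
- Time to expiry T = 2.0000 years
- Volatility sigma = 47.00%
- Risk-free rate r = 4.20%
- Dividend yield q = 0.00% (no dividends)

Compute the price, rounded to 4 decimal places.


Answer: Price = 32.5046

Derivation:
d1 = (ln(S/K) + (r - q + 0.5*sigma^2) * T) / (sigma * sqrt(T)) = 0.64185020
d2 = d1 - sigma * sqrt(T) = -0.02283018
exp(-rT) = 0.91943126; exp(-qT) = 1.00000000
C = S_0 * exp(-qT) * N(d1) - K * exp(-rT) * N(d2)
N(d1) = 0.73951477; N(d2) = 0.49089287
C = 95.6300 * 1.00000000 * 0.73951477 - 84.6700 * 0.91943126 * 0.49089287 = 32.5046


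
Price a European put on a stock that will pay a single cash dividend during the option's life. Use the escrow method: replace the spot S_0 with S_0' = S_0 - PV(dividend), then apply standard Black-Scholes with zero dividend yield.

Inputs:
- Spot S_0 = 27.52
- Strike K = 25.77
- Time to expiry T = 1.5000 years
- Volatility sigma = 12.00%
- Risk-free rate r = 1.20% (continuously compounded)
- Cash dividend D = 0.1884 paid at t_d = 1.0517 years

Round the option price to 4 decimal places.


Answer: Price = 0.7361

Derivation:
PV(D) = D * exp(-r * t_d) = 0.1884 * 0.98745890 = 0.18603726
S_0' = S_0 - PV(D) = 27.5200 - 0.18603726 = 27.33396274
d1 = (ln(S_0'/K) + (r + sigma^2/2)*T) / (sigma*sqrt(T)) = 0.59685193
d2 = d1 - sigma*sqrt(T) = 0.44988255
exp(-rT) = 0.98216103
N(-d1) = 0.27530312; N(-d2) = 0.32639757
P = K * exp(-rT) * N(-d2) - S_0' * N(-d1) = 25.7700 * 0.98216103 * 0.32639757 - 27.33396274 * 0.27530312 = 0.7361


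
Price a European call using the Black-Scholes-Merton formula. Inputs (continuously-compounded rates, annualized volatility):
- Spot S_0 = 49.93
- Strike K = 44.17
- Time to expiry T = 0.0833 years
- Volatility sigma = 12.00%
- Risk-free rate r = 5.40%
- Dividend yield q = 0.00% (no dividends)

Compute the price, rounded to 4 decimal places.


d1 = (ln(S/K) + (r - q + 0.5*sigma^2) * T) / (sigma * sqrt(T)) = 3.68637285
d2 = d1 - sigma * sqrt(T) = 3.65173876
exp(-rT) = 0.99551190; exp(-qT) = 1.00000000
C = S_0 * exp(-qT) * N(d1) - K * exp(-rT) * N(d2)
N(d1) = 0.99988626; N(d2) = 0.99986976
C = 49.9300 * 1.00000000 * 0.99988626 - 44.1700 * 0.99551190 * 0.99986976 = 5.9583

Answer: Price = 5.9583


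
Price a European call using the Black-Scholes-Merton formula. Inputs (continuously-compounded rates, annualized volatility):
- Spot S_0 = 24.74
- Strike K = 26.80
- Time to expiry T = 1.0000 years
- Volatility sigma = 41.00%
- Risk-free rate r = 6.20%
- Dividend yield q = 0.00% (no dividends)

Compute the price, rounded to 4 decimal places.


d1 = (ln(S/K) + (r - q + 0.5*sigma^2) * T) / (sigma * sqrt(T)) = 0.16114507
d2 = d1 - sigma * sqrt(T) = -0.24885493
exp(-rT) = 0.93988289; exp(-qT) = 1.00000000
C = S_0 * exp(-qT) * N(d1) - K * exp(-rT) * N(d2)
N(d1) = 0.56401043; N(d2) = 0.40173650
C = 24.7400 * 1.00000000 * 0.56401043 - 26.8000 * 0.93988289 * 0.40173650 = 3.8343

Answer: Price = 3.8343


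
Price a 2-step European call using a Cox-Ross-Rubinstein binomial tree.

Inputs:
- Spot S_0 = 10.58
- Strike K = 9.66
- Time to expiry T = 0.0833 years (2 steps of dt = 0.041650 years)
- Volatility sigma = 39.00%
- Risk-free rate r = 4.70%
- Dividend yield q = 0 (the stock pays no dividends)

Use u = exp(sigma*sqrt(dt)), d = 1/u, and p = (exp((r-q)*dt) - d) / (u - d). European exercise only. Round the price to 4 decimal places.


Answer: Price = V(0,0) = 1.1212

Derivation:
dt = T/N = 0.041650
u = exp(sigma*sqrt(dt)) = 1.082846; d = 1/u = 0.923493
p = (exp((r-q)*dt) - d) / (u - d) = 0.492409
Discount per step: exp(-r*dt) = 0.998044
Stock lattice S(k, i) with i counting down-moves:
  k=0: S(0,0) = 10.5800
  k=1: S(1,0) = 11.4565; S(1,1) = 9.7706
  k=2: S(2,0) = 12.4056; S(2,1) = 10.5800; S(2,2) = 9.0230
Terminal payoffs V(N, i) = max(S_T - K, 0):
  V(2,0) = 2.745630; V(2,1) = 0.920000; V(2,2) = 0.000000
Backward induction: V(k, i) = exp(-r*dt) * [p * V(k+1, i) + (1-p) * V(k+1, i+1)].
  V(1,0) = exp(-r*dt) * [p*2.745630 + (1-p)*0.920000] = 1.815399
  V(1,1) = exp(-r*dt) * [p*0.920000 + (1-p)*0.000000] = 0.452130
  V(0,0) = exp(-r*dt) * [p*1.815399 + (1-p)*0.452130] = 1.121219


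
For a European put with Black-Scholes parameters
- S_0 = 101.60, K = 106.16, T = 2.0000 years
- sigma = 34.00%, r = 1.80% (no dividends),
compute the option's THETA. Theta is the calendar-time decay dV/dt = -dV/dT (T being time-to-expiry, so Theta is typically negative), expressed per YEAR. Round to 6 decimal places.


d1 = 0.2239784545; d2 = -0.2568541567
phi(d1) = 0.3890599994; exp(-qT) = 1.0000000000; exp(-rT) = 0.9646402935
Theta = -S*exp(-qT)*phi(d1)*sigma/(2*sqrt(T)) + r*K*exp(-rT)*N(-d2) - q*S*exp(-qT)*N(-d1)
N(-d1) = 0.4113870341; N(-d2) = 0.6013543194; sqrt(T) = 1.4142135624
Term 1 = -101.6000 * 1.0000000000 * 0.3890599994 * 0.3400 / (2 * 1.4142135624) = -4.7516474798
Term 2 = 0.0180 * 106.1600 * 0.9646402935 * 0.6013543194 = 1.1084835394
Term 3 = 0 (no dividend yield, q = 0)
Theta = -4.7516474798 + (1.1084835394) + (0.0000000000) = -3.643164

Answer: Theta = -3.643164
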